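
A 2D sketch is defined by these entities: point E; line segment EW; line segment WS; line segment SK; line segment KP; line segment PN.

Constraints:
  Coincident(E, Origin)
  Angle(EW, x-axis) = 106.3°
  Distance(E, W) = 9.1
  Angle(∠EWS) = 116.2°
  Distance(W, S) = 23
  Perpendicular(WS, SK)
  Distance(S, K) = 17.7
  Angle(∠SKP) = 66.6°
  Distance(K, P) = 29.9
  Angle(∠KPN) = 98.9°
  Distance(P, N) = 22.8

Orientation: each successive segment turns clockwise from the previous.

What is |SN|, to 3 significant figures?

27.1

E is at the origin; EW runs at 106.3° with length 9.1, so W = (-2.55, 8.73). ∠EWS = 116.2° gives WS at 42.5° from the x-axis; with |WS| = 23.0, S = (14.4, 24.3). WS ⟂ SK, so SK runs at -47.5°; with |SK| = 17.7, K = (26.4, 11.2). ∠SKP = 66.6° gives KP at -161° from the x-axis; with |KP| = 29.9, P = (-1.89, 1.44). ∠KPN = 98.9° gives PN at 118° from the x-axis; with |PN| = 22.8, N = (-12.6, 21.6). Then |SN| = |N − S| = 27.1.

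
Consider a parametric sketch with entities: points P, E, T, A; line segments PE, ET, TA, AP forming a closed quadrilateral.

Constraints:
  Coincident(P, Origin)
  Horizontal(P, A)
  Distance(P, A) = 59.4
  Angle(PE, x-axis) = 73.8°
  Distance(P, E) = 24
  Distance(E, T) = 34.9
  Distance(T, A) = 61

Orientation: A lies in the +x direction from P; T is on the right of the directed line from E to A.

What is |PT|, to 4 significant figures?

11.10

Checks: |ET| = 34.90 ✓; |TA| = 61.00 ✓.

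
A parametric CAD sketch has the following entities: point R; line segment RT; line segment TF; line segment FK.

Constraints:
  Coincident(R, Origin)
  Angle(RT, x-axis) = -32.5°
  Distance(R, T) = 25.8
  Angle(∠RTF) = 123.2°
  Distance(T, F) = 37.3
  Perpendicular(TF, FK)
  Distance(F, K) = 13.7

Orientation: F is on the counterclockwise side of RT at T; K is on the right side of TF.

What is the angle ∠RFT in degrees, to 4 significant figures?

22.77°

R is at the origin; RT runs at -32.5° with length 25.8, so T = 25.8·(cos -32.5°, sin -32.5°) = (21.76, -13.86). ∠RTF = 123.2°, so TF runs at -32.5° + (180° − 123.2°) = 24.30° from the x-axis; with |TF| = 37.3, F = T + 37.3·(cos 24.30°, sin 24.30°) = (55.75, 1.487). Then cos ∠RFT = FR·FT / (|FR||FT|), giving 22.77°.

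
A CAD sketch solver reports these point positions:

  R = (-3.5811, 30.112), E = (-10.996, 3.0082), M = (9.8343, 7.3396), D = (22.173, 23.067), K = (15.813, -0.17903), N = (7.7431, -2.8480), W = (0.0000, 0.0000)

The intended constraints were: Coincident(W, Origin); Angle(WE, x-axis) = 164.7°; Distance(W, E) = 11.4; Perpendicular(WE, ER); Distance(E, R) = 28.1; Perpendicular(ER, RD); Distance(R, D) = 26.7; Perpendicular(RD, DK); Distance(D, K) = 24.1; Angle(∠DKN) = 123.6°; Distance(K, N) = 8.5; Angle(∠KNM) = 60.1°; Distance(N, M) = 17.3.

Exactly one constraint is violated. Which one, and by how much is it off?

Distance(N, M) = 17.3 — off by 6.90.

W = (0.00, 0.00) ✓; WE at 164.7° ✓; |WE| = 11.40 ✓; ∠(WE, ER) = 90.00° ✓; |ER| = 28.10 ✓; ∠(ER, RD) = 90.00° ✓; |RD| = 26.70 ✓; ∠(RD, DK) = 90.00° ✓; |DK| = 24.10 ✓; ∠DKN = 123.6° ✓; |KN| = 8.500 ✓; ∠KNM = 60.10° ✓; |NM| = 10.40 ✗.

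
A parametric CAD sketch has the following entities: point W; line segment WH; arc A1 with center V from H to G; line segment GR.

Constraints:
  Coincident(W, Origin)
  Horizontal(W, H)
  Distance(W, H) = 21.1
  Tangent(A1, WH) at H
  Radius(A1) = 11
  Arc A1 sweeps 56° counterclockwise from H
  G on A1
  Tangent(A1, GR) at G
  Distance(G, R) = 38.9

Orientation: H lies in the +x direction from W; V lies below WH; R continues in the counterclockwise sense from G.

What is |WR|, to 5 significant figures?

38.364

W is at the origin; WH is horizontal with |WH| = 21.1 and H on the +x side, so H = (21.100, 0.0000). Since A1 is tangent to WH there, VH ⟂ WH, so V = H + (0, -11) = (21.100, -11.000). On A1, H sits at bearing 90° from V; a 56° counterclockwise sweep puts G at bearing 146°, so G = V + 11.0·(cos 146°, sin 146°) = (11.981, -4.8489). Tangency of A1 to GR means the radius VG is perpendicular to GR, so GR runs along (−sin 146°, cos 146°); with |GR| = 38.9, R = (-9.7720, -37.098). Then |WR| = |R − W| = 38.364.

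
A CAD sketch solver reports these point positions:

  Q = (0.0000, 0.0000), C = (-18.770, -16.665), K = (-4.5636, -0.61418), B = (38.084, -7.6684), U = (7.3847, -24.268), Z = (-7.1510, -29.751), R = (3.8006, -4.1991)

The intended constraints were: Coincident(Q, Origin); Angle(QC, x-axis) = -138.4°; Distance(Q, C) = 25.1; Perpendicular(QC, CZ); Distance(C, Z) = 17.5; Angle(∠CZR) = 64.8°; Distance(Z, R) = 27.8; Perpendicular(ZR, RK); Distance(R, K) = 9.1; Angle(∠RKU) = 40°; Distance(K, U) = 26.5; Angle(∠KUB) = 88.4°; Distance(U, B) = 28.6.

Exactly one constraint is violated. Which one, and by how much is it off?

Distance(U, B) = 28.6 — off by 6.30.

Q = (0.00, 0.00) ✓; QC at -138.4° ✓; |QC| = 25.10 ✓; ∠(QC, CZ) = 90.00° ✓; |CZ| = 17.50 ✓; ∠CZR = 64.80° ✓; |ZR| = 27.80 ✓; ∠(ZR, RK) = 90.00° ✓; |RK| = 9.100 ✓; ∠RKU = 40.00° ✓; |KU| = 26.50 ✓; ∠KUB = 88.40° ✓; |UB| = 34.90 ✗.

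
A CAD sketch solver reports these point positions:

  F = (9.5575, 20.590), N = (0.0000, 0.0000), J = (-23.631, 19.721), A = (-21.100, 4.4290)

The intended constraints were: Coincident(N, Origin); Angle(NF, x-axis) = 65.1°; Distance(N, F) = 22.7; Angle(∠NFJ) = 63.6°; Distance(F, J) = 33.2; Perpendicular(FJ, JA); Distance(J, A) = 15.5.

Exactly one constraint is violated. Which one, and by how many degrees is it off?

Perpendicular(FJ, JA) — off by 7.90°.

N = (0.00, 0.00) ✓; NF at 65.10° ✓; |NF| = 22.70 ✓; ∠NFJ = 63.60° ✓; |FJ| = 33.20 ✓; ∠(FJ, JA) = 97.90° ✗; |JA| = 15.50 ✓.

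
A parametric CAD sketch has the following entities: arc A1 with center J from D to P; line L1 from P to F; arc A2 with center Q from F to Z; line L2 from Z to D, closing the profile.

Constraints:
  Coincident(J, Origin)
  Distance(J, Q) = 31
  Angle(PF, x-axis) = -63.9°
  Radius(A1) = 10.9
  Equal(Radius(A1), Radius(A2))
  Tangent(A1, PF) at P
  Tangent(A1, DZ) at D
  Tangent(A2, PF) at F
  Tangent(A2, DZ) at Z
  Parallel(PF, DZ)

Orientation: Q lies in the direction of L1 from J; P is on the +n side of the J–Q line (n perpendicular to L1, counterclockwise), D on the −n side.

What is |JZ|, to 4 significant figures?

32.86

The slot axis is L1's direction at -63.9°, so u = (cos -63.9°, sin -63.9°) = (0.4399, -0.8980) and n = (−sin -63.9°, cos -63.9°) = (0.8980, 0.4399). J is at the origin and Q lies 31.0 along u from J, so Q = 31.0·u = (13.64, -27.84). Tangency of A1 to both parallel lines with radius 10.9 puts P and D at J ± 10.9·n: P = (9.789, 4.795), D = (-9.789, -4.795). Equal radii place F and Z the same way about Q: F = Q + 10.9·n = (23.43, -23.04), Z = Q − 10.9·n = (3.850, -32.63). Then |JZ| = |Z − J| = 32.86.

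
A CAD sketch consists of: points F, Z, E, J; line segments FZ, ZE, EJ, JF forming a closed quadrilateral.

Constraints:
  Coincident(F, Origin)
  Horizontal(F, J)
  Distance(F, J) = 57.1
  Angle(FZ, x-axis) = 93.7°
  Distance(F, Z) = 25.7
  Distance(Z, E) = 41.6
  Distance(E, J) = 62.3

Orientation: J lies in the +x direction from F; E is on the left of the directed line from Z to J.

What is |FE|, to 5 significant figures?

61.632

Checks: |ZE| = 41.60 ✓; |EJ| = 62.30 ✓.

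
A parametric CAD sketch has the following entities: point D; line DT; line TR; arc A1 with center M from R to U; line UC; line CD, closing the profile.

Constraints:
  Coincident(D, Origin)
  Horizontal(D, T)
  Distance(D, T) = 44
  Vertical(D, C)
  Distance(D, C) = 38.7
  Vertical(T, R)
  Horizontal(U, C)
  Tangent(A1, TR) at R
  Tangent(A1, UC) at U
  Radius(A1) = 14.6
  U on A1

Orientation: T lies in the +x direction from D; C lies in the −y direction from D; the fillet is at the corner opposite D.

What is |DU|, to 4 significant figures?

48.60

D is at the origin; DT is horizontal with |DT| = 44.0 and T on the +x side, so T = (44.00, 0.000). DC is vertical with |DC| = 38.7 and C on the −y side, so C = (0.000, -38.70). The virtual corner opposite D is at (44.00, -38.70). A1 meets TR tangentially, so MR is at right angles to TR and A1 meets UC tangentially, so MU is at right angles to UC, with radius 14.6, so the center M sits 14.6 in from both sides at M = (29.40, -24.10). That places the tangent points at R = (44.00, -24.10) on TR and U = (29.40, -38.70) on UC. Then |DU| = |U − D| = 48.60.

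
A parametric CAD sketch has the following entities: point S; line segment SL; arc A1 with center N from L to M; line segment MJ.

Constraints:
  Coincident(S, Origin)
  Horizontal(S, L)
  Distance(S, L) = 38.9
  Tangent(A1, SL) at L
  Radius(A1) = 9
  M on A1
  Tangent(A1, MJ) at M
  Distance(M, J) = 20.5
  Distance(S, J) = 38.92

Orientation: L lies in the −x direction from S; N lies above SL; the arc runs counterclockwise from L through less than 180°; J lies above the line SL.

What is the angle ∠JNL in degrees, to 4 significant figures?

148.0°

S is at the origin; SL is horizontal with |SL| = 38.9 and L on the −x side, so L = (-38.90, 0.000). A1 meets SL tangentially, so NL is at right angles to SL, so N = L + (0, 9) = (-38.90, 9.000). Since NM ⟂ MJ (tangency), |NJ| = √(9.0² + 20.5²) = 22.39 regardless of where M sits on A1. So J lies on both circle(S, 38.92) and circle(N, 22.39); the above-SL intersection is J = (-27.04, 27.99). M is the foot of the tangent from J: M = (-29.99, 7.704).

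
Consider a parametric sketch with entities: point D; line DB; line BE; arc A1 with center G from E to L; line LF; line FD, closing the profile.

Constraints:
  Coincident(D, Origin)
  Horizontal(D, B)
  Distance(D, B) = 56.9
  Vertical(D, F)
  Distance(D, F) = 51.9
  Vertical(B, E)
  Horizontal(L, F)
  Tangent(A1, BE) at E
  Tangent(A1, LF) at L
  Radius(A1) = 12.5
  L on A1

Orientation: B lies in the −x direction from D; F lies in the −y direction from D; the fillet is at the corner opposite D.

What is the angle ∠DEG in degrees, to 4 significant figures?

34.70°

D is at the origin; D and B share the same y with |DB| = 56.9 and B on the −x side, so B = (-56.90, 0.000). DF is vertical with |DF| = 51.9 and F on the −y side, so F = (0.000, -51.90). The virtual corner opposite D is at (-56.90, -51.90). Since A1 is tangent to BE there, GE ⟂ BE and A1 meets LF tangentially, so GL is at right angles to LF, with radius 12.5, so the center G sits 12.5 in from both sides at G = (-44.40, -39.40). That places the tangent points at E = (-56.90, -39.40) on BE and L = (-44.40, -51.90) on LF. Then cos ∠DEG = ED·EG / (|ED||EG|), giving 34.70°.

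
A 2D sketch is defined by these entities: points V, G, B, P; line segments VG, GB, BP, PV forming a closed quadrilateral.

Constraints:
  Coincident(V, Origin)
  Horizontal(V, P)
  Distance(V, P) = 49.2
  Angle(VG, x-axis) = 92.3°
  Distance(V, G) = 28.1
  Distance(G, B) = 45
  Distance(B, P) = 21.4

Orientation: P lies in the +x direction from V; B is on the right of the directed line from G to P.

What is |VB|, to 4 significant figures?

29.15

V is at the origin; VP is horizontal with |VP| = 49.2 and P in +x, so P = (49.2, 0). VG runs at 92.3° with |VG| = 28.1, so G = (-1.128, 28.08). B is determined by |GB| = 45.0 and |BP| = 21.4 together: it lies at the intersection of circle(G, 45.0) and circle(P, 21.4). With |GP| = 57.63, the foot of the radical line on GP is 42.41 from G and the perpendicular offset is √(45.0² − 42.41²) = 15.04. Taking the right-of-GP solution: B = (28.58, -5.723).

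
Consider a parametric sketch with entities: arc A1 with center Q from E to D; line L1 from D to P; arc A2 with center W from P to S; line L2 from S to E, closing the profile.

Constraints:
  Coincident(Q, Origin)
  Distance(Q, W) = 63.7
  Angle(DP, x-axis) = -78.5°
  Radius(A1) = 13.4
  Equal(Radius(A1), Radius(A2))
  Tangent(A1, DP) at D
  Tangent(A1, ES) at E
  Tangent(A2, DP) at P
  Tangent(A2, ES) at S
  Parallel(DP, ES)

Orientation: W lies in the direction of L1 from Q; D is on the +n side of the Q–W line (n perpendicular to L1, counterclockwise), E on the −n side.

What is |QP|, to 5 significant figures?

65.094

Tangency of A1 to both parallel lines with radius 13.4 puts D and E at Q ± 13.4·n: D = (13.131, 2.6715), E = (-13.131, -2.6715). Equal radii place P and S the same way about W: P = W + 13.4·n = (25.831, -59.750), S = W − 13.4·n = (-0.43125, -65.093). Then |QP| = |P − Q| = 65.094.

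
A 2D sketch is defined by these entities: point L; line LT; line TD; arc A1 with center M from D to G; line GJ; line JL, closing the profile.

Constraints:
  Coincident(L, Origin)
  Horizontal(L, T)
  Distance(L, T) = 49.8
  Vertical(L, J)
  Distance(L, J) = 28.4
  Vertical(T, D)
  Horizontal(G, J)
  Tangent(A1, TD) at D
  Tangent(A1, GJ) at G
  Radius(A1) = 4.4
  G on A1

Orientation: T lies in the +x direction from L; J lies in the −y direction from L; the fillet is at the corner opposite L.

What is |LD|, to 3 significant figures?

55.3

The virtual corner opposite L is at (49.8, -28.4). The tangent condition forces MD to be normal to TD and tangency of A1 to GJ means the radius MG is perpendicular to GJ, with radius 4.4, so the center M sits 4.4 in from both sides at M = (45.4, -24.0). That places the tangent points at D = (49.8, -24.0) on TD and G = (45.4, -28.4) on GJ. Then |LD| = |D − L| = 55.3.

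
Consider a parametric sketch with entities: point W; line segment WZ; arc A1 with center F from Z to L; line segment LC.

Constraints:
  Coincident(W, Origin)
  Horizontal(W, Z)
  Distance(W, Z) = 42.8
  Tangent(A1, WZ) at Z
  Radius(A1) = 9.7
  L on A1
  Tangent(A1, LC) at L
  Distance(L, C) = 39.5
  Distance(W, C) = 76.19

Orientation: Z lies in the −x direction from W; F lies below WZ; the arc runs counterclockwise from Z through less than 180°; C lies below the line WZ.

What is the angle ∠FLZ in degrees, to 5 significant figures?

50.990°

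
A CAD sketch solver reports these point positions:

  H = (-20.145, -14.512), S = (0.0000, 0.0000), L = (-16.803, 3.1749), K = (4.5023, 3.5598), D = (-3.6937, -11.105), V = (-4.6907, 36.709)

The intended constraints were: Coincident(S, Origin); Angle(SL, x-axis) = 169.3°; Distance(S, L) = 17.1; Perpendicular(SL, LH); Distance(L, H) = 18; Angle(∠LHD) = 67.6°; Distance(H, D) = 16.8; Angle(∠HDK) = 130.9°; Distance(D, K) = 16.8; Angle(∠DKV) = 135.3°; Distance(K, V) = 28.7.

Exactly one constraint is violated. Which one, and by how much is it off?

Distance(K, V) = 28.7 — off by 5.70.

S = (0.00, 0.00) ✓; SL at 169.3° ✓; |SL| = 17.10 ✓; ∠(SL, LH) = 90.00° ✓; |LH| = 18.00 ✓; ∠LHD = 67.60° ✓; |HD| = 16.80 ✓; ∠HDK = 130.9° ✓; |DK| = 16.80 ✓; ∠DKV = 135.3° ✓; |KV| = 34.40 ✗.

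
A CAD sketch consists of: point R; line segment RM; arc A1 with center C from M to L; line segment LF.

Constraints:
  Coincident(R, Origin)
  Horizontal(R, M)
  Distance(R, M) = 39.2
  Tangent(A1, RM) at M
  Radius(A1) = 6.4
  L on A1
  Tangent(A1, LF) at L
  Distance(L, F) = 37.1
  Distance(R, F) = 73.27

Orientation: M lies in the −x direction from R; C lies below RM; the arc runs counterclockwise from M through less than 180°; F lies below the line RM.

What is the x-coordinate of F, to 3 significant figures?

-65.0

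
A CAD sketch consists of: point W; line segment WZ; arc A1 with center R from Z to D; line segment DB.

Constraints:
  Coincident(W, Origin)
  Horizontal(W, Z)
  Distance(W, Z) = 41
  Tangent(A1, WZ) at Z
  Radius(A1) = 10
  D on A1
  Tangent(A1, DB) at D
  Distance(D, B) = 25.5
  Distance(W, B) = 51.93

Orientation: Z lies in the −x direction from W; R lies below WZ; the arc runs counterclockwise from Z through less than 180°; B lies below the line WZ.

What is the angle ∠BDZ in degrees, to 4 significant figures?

119.5°

W is at the origin; W and Z share the same y with |WZ| = 41.0 and Z on the −x side, so Z = (-41.00, 0.000). Tangency of A1 to WZ means the radius RZ is perpendicular to WZ, so R = Z + (0, -10) = (-41.00, -10.00). Since RD ⟂ DB (tangency), |RB| = √(10.0² + 25.5²) = 27.39 regardless of where D sits on A1. So B lies on both circle(W, 51.93) and circle(R, 27.39); the below-WZ intersection is B = (-36.43, -37.01). D is the foot of the tangent from B: D = (-49.57, -15.15).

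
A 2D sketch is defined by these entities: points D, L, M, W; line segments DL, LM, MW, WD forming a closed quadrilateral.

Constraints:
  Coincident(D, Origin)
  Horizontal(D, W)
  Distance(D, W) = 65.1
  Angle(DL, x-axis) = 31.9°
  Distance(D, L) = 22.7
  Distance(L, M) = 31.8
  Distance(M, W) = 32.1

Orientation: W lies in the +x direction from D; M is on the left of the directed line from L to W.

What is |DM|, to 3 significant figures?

54.5

D is at the origin; D and W share the same y with |DW| = 65.1 and W in +x, so W = (65.1, 0). DL runs at 31.9° with |DL| = 22.7, so L = (19.3, 12.0). M is determined by |LM| = 31.8 and |MW| = 32.1 together: it lies at the intersection of circle(L, 31.8) and circle(W, 32.1). With |LW| = 47.4, the foot of the radical line on LW is 23.5 from L and the perpendicular offset is √(31.8² − 23.5²) = 21.4. Taking the left-of-LW solution: M = (47.4, 26.8).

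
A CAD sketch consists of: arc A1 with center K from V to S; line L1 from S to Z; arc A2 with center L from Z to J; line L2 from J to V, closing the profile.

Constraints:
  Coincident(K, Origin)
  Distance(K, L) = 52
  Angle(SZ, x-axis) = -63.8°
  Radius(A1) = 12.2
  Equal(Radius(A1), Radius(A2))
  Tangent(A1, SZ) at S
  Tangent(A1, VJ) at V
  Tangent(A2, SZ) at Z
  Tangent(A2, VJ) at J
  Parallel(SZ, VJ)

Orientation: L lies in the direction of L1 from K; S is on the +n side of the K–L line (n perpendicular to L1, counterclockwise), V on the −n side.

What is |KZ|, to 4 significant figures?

53.41

The slot axis is L1's direction at -63.8°, so u = (cos -63.8°, sin -63.8°) = (0.4415, -0.8973) and n = (−sin -63.8°, cos -63.8°) = (0.8973, 0.4415). K is at the origin and L lies 52.0 along u from K, so L = 52.0·u = (22.96, -46.66). Tangency of A1 to both parallel lines with radius 12.2 puts S and V at K ± 12.2·n: S = (10.95, 5.386), V = (-10.95, -5.386). Equal radii place Z and J the same way about L: Z = L + 12.2·n = (33.90, -41.27), J = L − 12.2·n = (12.01, -52.04). Then |KZ| = |Z − K| = 53.41.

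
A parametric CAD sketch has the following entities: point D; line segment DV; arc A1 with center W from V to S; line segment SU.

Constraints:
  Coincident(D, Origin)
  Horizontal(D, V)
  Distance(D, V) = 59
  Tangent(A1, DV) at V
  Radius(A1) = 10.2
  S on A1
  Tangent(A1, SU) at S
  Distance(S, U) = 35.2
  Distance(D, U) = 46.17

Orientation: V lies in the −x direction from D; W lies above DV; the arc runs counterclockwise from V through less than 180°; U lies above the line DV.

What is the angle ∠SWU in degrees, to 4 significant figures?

73.84°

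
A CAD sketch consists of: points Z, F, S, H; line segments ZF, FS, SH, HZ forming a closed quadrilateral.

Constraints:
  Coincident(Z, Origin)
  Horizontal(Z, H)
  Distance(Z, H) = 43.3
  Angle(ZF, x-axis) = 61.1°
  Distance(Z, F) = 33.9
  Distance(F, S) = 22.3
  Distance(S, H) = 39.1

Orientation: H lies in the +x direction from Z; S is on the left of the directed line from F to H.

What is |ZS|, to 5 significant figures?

53.329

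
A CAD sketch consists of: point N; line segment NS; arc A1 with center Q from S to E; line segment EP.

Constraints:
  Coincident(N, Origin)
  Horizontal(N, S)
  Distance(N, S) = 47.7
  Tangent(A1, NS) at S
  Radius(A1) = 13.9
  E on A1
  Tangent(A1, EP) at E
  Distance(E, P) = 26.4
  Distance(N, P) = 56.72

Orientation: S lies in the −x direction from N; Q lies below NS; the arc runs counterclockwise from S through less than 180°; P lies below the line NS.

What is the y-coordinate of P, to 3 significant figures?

-42.1

Checks: |QE| = 13.90 ✓; ∠(QE, EP) = 90.00° ✓; |EP| = 26.40 ✓; |NP| = 56.72 ✓.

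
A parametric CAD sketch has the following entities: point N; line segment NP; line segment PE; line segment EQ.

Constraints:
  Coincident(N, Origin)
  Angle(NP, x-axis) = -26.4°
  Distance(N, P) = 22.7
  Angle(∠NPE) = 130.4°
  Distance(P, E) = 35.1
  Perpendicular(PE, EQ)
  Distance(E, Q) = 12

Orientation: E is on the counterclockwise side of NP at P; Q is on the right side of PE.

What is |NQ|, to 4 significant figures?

57.78

N is at the origin; NP runs at -26.4° with length 22.7, so P = 22.7·(cos -26.4°, sin -26.4°) = (20.33, -10.09). ∠NPE = 130.4°, so PE runs at -26.4° + (180° − 130.4°) = 23.20° from the x-axis; with |PE| = 35.1, E = P + 35.1·(cos 23.20°, sin 23.20°) = (52.59, 3.734). The perpendicularity gives EQ at right angles to PE; with |EQ| = 12.0 on the right of PE, Q = E + 12.0·(0.3939, -0.9191) = (57.32, -7.295). Then |NQ| = |Q − N| = 57.78.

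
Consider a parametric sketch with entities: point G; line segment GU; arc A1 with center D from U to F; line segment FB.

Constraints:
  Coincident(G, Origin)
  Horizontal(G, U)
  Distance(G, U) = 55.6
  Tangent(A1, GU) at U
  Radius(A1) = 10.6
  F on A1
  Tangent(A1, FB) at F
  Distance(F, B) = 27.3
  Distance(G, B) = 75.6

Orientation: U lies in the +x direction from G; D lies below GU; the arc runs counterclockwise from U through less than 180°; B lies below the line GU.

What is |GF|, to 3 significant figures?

50.6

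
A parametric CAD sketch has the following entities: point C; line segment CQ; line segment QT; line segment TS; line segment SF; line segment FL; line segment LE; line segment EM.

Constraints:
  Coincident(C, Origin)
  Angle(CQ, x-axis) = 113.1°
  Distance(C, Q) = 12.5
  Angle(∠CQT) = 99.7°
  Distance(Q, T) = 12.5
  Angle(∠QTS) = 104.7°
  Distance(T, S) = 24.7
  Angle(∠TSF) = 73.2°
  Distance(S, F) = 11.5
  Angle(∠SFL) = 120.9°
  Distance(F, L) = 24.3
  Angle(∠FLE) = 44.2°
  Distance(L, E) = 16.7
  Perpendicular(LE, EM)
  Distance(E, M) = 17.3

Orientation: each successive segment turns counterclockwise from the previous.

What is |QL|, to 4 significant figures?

4.936

C is at the origin; CQ runs at 113.1° with length 12.5, so Q = (-4.904, 11.50). ∠CQT = 99.7° gives QT at -166.6° from the x-axis; with |QT| = 12.5, T = (-17.06, 8.601). ∠QTS = 104.7° gives TS at -91.30° from the x-axis; with |TS| = 24.7, S = (-17.62, -16.09). ∠TSF = 73.2° gives SF at 15.50° from the x-axis; with |SF| = 11.5, F = (-6.543, -13.02). ∠SFL = 120.9° gives FL at 74.60° from the x-axis; with |FL| = 24.3, L = (-0.08953, 10.41). Then |QL| = |L − Q| = 4.936.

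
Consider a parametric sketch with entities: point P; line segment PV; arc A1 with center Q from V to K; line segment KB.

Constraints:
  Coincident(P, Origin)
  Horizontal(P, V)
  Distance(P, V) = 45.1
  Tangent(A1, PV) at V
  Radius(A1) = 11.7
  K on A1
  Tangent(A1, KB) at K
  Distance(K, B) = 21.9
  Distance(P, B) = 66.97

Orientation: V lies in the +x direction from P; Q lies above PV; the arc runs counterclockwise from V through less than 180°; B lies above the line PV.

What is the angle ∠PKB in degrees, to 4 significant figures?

105.3°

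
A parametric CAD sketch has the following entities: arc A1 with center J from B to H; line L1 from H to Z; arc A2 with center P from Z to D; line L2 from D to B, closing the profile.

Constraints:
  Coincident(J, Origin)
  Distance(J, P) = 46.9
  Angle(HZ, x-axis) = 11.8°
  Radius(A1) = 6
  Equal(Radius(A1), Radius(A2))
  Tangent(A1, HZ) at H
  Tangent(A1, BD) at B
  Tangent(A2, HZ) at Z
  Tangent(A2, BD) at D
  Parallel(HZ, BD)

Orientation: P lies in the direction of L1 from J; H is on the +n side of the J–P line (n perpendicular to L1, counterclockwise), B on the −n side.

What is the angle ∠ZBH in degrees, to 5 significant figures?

75.648°

The slot axis is L1's direction at 11.8°, so u = (cos 11.8°, sin 11.8°) = (0.97887, 0.20450) and n = (−sin 11.8°, cos 11.8°) = (-0.20450, 0.97887). J is at the origin and P lies 46.9 along u from J, so P = 46.9·u = (45.909, 9.5909). Tangency of A1 to both parallel lines with radius 6.0 puts H and B at J ± 6.0·n: H = (-1.2270, 5.8732), B = (1.2270, -5.8732). Equal radii place Z and D the same way about P: Z = P + 6.0·n = (44.682, 15.464), D = P − 6.0·n = (47.136, 3.7177). Then cos ∠ZBH = BZ·BH / (|BZ||BH|), giving 75.648°.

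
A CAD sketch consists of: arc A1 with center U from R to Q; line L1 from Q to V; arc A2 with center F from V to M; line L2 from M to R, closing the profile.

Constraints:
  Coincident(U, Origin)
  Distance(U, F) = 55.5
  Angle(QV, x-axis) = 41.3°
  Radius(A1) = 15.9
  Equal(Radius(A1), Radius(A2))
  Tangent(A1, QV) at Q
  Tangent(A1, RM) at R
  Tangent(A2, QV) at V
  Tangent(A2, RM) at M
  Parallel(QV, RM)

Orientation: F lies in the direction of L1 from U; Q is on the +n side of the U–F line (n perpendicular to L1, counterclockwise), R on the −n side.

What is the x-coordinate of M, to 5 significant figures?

52.189

The slot axis is L1's direction at 41.3°, so u = (cos 41.3°, sin 41.3°) = (0.75126, 0.66000) and n = (−sin 41.3°, cos 41.3°) = (-0.66000, 0.75126). U is at the origin and F lies 55.5 along u from U, so F = 55.5·u = (41.695, 36.630). Tangency of A1 to both parallel lines with radius 15.9 puts Q and R at U ± 15.9·n: Q = (-10.494, 11.945), R = (10.494, -11.945). Equal radii place V and M the same way about F: V = F + 15.9·n = (31.201, 48.575), M = F − 15.9·n = (52.189, 24.685). So M.x = 52.189.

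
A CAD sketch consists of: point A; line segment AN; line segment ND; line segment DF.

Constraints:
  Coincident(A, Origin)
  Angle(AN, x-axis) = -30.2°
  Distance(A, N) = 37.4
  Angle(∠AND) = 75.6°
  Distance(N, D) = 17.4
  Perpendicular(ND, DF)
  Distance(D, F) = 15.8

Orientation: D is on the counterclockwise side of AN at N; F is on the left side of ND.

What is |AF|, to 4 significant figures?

21.97

A is at the origin; AN runs at -30.2° with length 37.4, so N = 37.4·(cos -30.2°, sin -30.2°) = (32.32, -18.81). ∠AND = 75.6°, so ND runs at -30.2° + (180° − 75.6°) = 74.20° from the x-axis; with |ND| = 17.4, D = N + 17.4·(cos 74.20°, sin 74.20°) = (37.06, -2.070). The perpendicularity gives DF at right angles to ND; with |DF| = 15.8 on the left of ND, F = D + 15.8·(-0.9622, 0.2723) = (21.86, 2.232). Then |AF| = |F − A| = 21.97.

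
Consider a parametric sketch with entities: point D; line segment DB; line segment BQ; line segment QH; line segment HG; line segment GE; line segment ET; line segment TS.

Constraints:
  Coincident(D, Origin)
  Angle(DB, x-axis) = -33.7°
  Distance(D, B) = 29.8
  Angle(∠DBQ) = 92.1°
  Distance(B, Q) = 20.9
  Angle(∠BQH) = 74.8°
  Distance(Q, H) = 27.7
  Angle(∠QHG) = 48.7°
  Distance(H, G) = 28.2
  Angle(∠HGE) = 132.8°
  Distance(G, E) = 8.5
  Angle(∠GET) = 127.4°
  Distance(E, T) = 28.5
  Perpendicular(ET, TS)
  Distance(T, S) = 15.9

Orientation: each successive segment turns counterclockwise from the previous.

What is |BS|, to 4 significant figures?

32.63

D is at the origin; DB runs at -33.7° with length 29.8, so B = (24.79, -16.53). ∠DBQ = 92.1° gives BQ at 54.20° from the x-axis; with |BQ| = 20.9, Q = (37.02, 0.4169). ∠BQH = 74.8° gives QH at 159.4° from the x-axis; with |QH| = 27.7, H = (11.09, 10.16). ∠QHG = 48.7° gives HG at -69.30° from the x-axis; with |HG| = 28.2, G = (21.06, -16.22). ∠HGE = 132.8° gives GE at -22.10° from the x-axis; with |GE| = 8.5, E = (28.93, -19.41). ∠GET = 127.4° gives ET at 30.50° from the x-axis; with |ET| = 28.5, T = (53.49, -4.950). ET is perpendicular to TS, so TS runs at 120.5°; with |TS| = 15.9, S = (45.42, 8.750). Then |BS| = |S − B| = 32.63.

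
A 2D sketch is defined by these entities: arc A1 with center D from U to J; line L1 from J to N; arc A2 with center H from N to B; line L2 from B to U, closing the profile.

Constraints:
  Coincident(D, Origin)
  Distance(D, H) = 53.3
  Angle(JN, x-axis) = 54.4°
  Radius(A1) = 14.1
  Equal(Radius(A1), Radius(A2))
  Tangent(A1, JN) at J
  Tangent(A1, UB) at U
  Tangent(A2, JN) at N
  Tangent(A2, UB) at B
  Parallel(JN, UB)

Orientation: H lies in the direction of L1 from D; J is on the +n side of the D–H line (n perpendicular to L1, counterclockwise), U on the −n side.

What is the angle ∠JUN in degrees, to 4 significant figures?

62.12°

Tangency of A1 to both parallel lines with radius 14.1 puts J and U at D ± 14.1·n: J = (-11.46, 8.208), U = (11.46, -8.208). Equal radii place N and B the same way about H: N = H + 14.1·n = (19.56, 51.55), B = H − 14.1·n = (42.49, 35.13). Then cos ∠JUN = UJ·UN / (|UJ||UN|), giving 62.12°.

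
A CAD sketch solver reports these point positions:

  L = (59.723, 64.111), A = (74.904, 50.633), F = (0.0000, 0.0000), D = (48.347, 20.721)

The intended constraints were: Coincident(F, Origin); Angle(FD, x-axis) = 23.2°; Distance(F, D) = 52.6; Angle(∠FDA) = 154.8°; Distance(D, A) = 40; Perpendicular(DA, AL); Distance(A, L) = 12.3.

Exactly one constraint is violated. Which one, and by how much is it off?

Distance(A, L) = 12.3 — off by 8.00.

F = (0.00, 0.00) ✓; FD at 23.20° ✓; |FD| = 52.60 ✓; ∠FDA = 154.8° ✓; |DA| = 40.00 ✓; ∠(DA, AL) = 90.00° ✓; |AL| = 20.30 ✗.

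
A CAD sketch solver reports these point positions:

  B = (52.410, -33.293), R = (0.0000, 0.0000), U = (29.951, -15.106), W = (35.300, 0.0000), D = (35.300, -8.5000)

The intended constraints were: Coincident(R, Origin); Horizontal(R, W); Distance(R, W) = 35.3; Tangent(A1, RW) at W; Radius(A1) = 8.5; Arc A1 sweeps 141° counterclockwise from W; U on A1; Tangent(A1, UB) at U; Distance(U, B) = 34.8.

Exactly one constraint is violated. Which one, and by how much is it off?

Distance(U, B) = 34.8 — off by 5.90.

R = (0.00, 0.00) ✓; R.y = 0.00, W.y = 0.00 ✓; |RW| = 35.30 ✓; ∠(DW, WR) = 90.00° ✓; |DW| = 8.500 ✓; bearing(D→U) − bearing(D→W) = 141.0° ✓; |DU| = 8.500 ✓; ∠(DU, UB) = 90.00° ✓; |UB| = 28.90 ✗.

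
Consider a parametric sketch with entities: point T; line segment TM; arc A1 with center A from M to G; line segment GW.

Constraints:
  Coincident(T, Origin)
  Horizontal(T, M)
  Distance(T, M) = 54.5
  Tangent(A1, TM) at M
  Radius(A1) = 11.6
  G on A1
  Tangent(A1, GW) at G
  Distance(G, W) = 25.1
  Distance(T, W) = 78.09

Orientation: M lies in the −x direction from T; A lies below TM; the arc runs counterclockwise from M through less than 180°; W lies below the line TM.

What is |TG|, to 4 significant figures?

66.65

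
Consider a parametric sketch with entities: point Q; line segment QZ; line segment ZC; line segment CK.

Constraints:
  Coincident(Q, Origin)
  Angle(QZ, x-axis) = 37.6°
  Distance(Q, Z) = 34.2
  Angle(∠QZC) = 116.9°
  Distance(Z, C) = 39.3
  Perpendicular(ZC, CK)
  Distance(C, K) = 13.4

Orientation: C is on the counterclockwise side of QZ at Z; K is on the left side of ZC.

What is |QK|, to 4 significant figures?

57.38

∠QZC = 116.9°, so ZC runs at 37.6° + (180° − 116.9°) = 100.7° from the x-axis; with |ZC| = 39.3, C = Z + 39.3·(cos 100.7°, sin 100.7°) = (19.80, 59.48). ZC is perpendicular to CK; with |CK| = 13.4 on the left of ZC, K = C + 13.4·(-0.9826, -0.1857) = (6.633, 57.00). Then |QK| = |K − Q| = 57.38.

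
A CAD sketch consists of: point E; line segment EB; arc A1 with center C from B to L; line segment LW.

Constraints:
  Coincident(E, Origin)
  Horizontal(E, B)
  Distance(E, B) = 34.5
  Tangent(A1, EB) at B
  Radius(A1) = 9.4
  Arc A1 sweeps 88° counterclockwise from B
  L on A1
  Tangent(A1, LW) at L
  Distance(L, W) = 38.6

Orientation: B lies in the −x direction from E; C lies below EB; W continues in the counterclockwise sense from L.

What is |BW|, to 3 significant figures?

48.8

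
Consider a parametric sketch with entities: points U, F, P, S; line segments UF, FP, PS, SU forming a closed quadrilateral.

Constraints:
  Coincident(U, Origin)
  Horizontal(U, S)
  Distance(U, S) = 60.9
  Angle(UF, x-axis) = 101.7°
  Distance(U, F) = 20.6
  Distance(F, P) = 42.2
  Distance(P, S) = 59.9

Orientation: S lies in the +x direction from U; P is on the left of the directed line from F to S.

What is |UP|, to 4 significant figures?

55.81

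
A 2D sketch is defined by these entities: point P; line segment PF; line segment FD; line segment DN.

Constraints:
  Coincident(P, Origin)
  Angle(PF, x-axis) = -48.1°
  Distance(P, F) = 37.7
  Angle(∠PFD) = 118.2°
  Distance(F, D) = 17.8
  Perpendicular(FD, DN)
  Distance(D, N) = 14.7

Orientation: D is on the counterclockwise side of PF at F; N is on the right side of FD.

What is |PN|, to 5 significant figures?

59.710

P is at the origin; PF runs at -48.1° with length 37.7, so F = 37.7·(cos -48.1°, sin -48.1°) = (25.177, -28.061). ∠PFD = 118.2°, so FD runs at -48.1° + (180° − 118.2°) = 13.700° from the x-axis; with |FD| = 17.8, D = F + 17.8·(cos 13.700°, sin 13.700°) = (42.471, -23.845). The perpendicularity gives DN at right angles to FD; with |DN| = 14.7 on the right of FD, N = D + 14.7·(0.23684, -0.97155) = (45.952, -38.127). Then |PN| = |N − P| = 59.710.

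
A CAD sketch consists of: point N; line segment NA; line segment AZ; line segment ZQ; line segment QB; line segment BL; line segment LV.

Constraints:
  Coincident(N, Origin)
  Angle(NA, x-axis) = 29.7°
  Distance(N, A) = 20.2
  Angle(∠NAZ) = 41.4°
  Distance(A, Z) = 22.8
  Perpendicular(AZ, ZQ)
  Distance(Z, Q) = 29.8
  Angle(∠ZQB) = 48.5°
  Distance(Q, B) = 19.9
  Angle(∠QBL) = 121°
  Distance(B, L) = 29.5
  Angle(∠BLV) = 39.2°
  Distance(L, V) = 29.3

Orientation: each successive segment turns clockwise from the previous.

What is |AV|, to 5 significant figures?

30.409

N is at the origin; NA runs at 29.7° with length 20.2, so A = (17.546, 10.008). ∠NAZ = 41.4° gives AZ at -108.90° from the x-axis; with |AZ| = 22.8, Z = (10.161, -11.562). AZ is perpendicular to ZQ, so ZQ runs at 161.10°; with |ZQ| = 29.8, Q = (-18.032, -1.9097). ∠ZQB = 48.5° gives QB at 29.600° from the x-axis; with |QB| = 19.9, B = (-0.72936, 7.9197). ∠QBL = 121.0° gives BL at -29.400° from the x-axis; with |BL| = 29.5, L = (24.971, -6.5620). ∠BLV = 39.2° gives LV at -170.20° from the x-axis; with |LV| = 29.3, V = (-3.9010, -11.549). Then |AV| = |V − A| = 30.409.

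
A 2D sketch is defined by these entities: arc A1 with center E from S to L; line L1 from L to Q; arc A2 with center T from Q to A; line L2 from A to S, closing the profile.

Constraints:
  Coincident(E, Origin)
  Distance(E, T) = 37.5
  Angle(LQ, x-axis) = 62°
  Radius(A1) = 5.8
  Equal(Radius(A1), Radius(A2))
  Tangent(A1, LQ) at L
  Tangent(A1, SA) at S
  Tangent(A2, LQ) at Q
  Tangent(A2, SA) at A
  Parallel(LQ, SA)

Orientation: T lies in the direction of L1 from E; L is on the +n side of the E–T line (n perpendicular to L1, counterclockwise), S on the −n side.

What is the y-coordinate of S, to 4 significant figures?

-2.723

The slot axis is L1's direction at 62.0°, so u = (cos 62.0°, sin 62.0°) = (0.4695, 0.8829) and n = (−sin 62.0°, cos 62.0°) = (-0.8829, 0.4695). E is at the origin and T lies 37.5 along u from E, so T = 37.5·u = (17.61, 33.11). Tangency of A1 to both parallel lines with radius 5.8 puts L and S at E ± 5.8·n: L = (-5.121, 2.723), S = (5.121, -2.723). So S.y = -2.723.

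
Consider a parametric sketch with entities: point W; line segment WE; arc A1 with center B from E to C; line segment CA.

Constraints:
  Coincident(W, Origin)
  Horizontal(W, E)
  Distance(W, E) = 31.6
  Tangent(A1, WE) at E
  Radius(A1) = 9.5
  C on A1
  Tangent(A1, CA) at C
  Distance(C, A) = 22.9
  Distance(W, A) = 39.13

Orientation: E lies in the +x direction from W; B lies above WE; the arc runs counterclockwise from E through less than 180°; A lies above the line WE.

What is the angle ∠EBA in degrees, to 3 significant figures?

157°

W is at the origin; WE is horizontal with |WE| = 31.6 and E on the +x side, so E = (31.6, 0.00). A1 meets WE tangentially, so BE is at right angles to WE, so B = E + (0, 9.5) = (31.6, 9.50). Since BC ⟂ CA (tangency), |BA| = √(9.5² + 22.9²) = 24.8 regardless of where C sits on A1. So A lies on both circle(W, 39.13) and circle(B, 24.8); the above-WE intersection is A = (22.0, 32.4). C is the foot of the tangent from A: C = (38.3, 16.3).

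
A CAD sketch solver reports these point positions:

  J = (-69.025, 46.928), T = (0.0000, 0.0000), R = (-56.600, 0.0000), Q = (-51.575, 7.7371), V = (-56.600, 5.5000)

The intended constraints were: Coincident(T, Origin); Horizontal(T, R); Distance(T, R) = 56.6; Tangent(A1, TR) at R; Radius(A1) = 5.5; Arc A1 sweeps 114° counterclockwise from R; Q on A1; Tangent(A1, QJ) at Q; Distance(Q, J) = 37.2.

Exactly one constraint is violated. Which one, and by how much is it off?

Distance(Q, J) = 37.2 — off by 5.70.

T = (0.00, 0.00) ✓; T.y = 0.00, R.y = 0.00 ✓; |TR| = 56.60 ✓; ∠(VR, RT) = 90.00° ✓; |VR| = 5.500 ✓; bearing(V→Q) − bearing(V→R) = 114.0° ✓; |VQ| = 5.500 ✓; ∠(VQ, QJ) = 90.00° ✓; |QJ| = 42.90 ✗.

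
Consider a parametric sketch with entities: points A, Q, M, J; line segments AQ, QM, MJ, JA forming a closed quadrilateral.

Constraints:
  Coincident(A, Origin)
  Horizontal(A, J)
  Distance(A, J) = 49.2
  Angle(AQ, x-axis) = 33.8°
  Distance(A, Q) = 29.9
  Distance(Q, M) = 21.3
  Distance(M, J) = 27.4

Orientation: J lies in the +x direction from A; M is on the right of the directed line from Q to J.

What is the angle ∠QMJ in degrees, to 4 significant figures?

73.34°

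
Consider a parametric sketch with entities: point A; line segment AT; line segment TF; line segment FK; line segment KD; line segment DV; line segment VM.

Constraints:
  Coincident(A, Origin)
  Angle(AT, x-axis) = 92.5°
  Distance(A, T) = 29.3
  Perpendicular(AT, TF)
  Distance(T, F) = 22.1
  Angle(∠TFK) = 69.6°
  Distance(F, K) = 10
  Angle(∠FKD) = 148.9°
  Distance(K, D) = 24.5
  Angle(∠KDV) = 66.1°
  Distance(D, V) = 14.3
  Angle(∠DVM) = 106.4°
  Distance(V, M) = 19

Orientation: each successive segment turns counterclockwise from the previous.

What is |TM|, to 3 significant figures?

12.2

∠KDV = 66.1° gives DV at 77.9° from the x-axis; with |DV| = 14.3, V = (3.35, 18.7). ∠DVM = 106.4° gives VM at 152° from the x-axis; with |VM| = 19.0, M = (-13.3, 27.7). Then |TM| = |M − T| = 12.2.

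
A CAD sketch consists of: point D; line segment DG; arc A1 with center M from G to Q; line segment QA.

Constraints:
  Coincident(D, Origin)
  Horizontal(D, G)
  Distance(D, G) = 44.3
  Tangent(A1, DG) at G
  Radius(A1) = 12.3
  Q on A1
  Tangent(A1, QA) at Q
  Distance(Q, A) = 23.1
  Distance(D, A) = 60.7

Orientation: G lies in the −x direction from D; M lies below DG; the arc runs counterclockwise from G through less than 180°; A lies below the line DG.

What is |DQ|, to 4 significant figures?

58.21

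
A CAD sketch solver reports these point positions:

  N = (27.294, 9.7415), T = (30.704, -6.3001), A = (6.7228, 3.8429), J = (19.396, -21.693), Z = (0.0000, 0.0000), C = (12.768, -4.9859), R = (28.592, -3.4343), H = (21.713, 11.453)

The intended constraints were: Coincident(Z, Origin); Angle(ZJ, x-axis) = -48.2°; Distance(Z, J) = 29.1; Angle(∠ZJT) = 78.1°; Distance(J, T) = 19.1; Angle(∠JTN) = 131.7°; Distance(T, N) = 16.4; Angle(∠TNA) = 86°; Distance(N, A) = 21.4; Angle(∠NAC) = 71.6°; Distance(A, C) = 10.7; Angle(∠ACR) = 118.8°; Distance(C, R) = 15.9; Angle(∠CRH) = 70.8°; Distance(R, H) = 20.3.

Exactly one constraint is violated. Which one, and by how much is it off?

Distance(R, H) = 20.3 — off by 3.90.

Z = (0.00, 0.00) ✓; ZJ at -48.20° ✓; |ZJ| = 29.10 ✓; ∠ZJT = 78.10° ✓; |JT| = 19.10 ✓; ∠JTN = 131.7° ✓; |TN| = 16.40 ✓; ∠TNA = 86.00° ✓; |NA| = 21.40 ✓; ∠NAC = 71.60° ✓; |AC| = 10.70 ✓; ∠ACR = 118.8° ✓; |CR| = 15.90 ✓; ∠CRH = 70.80° ✓; |RH| = 16.40 ✗.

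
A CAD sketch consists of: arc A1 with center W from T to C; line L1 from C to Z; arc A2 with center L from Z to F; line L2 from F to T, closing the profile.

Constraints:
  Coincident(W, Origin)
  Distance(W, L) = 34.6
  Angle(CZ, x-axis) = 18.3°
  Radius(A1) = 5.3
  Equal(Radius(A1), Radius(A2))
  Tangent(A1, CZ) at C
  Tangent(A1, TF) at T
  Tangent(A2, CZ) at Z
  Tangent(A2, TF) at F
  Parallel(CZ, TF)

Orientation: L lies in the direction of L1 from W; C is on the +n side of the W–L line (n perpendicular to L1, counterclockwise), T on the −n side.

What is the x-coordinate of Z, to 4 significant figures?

31.19

The slot axis is L1's direction at 18.3°, so u = (cos 18.3°, sin 18.3°) = (0.9494, 0.3140) and n = (−sin 18.3°, cos 18.3°) = (-0.3140, 0.9494). W is at the origin and L lies 34.6 along u from W, so L = 34.6·u = (32.85, 10.86). Tangency of A1 to both parallel lines with radius 5.3 puts C and T at W ± 5.3·n: C = (-1.664, 5.032), T = (1.664, -5.032). Equal radii place Z and F the same way about L: Z = L + 5.3·n = (31.19, 15.90), F = L − 5.3·n = (34.51, 5.832). So Z.x = 31.19.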